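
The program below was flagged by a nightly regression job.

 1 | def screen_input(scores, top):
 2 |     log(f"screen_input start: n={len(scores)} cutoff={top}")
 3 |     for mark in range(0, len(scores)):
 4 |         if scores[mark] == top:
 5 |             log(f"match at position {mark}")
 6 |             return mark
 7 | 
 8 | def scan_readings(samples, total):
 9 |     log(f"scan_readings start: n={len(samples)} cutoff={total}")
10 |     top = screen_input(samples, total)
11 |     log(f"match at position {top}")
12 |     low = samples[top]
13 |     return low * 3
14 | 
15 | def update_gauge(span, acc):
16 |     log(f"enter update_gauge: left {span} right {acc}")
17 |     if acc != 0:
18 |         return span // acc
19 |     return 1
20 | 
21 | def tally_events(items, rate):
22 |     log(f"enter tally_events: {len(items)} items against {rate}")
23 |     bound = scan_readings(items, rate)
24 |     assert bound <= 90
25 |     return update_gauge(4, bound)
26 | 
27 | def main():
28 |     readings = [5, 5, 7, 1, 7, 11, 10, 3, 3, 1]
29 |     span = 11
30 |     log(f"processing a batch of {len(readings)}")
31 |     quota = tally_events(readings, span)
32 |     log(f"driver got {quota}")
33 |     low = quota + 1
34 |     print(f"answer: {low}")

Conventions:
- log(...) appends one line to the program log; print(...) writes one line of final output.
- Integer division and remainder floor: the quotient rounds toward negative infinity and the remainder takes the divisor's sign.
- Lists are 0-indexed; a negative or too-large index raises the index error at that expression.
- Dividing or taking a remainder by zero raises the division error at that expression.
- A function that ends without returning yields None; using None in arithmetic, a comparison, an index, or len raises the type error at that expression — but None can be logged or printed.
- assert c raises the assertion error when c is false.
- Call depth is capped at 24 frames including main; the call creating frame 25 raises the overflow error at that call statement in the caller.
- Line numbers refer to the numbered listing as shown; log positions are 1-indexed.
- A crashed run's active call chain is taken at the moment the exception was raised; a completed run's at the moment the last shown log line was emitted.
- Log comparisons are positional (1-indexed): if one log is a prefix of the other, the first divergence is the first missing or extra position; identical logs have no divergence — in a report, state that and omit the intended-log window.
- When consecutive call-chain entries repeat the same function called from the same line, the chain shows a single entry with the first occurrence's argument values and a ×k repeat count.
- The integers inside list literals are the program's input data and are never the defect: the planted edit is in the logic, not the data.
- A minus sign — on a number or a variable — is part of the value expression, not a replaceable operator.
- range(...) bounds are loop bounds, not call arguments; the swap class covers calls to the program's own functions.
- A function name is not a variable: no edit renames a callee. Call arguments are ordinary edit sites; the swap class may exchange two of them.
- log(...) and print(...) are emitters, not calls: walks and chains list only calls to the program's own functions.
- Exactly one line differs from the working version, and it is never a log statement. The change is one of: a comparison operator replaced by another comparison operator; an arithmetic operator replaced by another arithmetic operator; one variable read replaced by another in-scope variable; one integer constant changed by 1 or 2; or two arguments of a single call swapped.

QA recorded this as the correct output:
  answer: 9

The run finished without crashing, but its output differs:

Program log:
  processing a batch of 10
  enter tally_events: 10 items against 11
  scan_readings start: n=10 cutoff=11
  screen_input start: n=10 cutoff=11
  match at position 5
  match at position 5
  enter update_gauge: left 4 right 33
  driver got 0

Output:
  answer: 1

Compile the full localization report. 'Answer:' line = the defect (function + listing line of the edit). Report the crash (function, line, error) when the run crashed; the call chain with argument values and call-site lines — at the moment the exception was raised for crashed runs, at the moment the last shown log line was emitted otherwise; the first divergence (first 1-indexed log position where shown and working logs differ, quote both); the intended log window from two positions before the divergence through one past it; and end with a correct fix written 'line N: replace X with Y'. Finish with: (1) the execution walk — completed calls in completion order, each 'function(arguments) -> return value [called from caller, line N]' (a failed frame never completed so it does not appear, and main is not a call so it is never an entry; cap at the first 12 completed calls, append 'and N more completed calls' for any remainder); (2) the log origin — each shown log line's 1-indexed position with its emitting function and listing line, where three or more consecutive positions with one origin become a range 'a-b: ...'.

Answer: the defect is in tally_events at line 25.
Key observation: Everything matches until log position 7, which reads 'enter update_gauge: left 4 right 33' in place of 'enter update_gauge: left 33 right 4'.
Call chain: main.
First divergence: position 7 — shown 'enter update_gauge: left 4 right 33', intended 'enter update_gauge: left 33 right 4'.
Intended log window:
  5: match at position 5
  6: match at position 5
  7: enter update_gauge: left 33 right 4
  8: driver got 8
Execution walk:
  screen_input([5, 5, 7, 1, 7, 11, 10, 3, 3, 1], 11) -> 5  [called from scan_readings, line 10]
  scan_readings([5, 5, 7, 1, 7, 11, 10, 3, 3, 1], 11) -> 33  [called from tally_events, line 23]
  update_gauge(4, 33) -> 0  [called from tally_events, line 25]
  tally_events([5, 5, 7, 1, 7, 11, 10, 3, 3, 1], 11) -> 0  [called from main, line 31]
Origin of each log line:
  1: logged in main at line 30
  2: logged in tally_events at line 22
  3: logged in scan_readings at line 9
  4: logged in screen_input at line 2
  5: logged in screen_input at line 5
  6: logged in scan_readings at line 11
  7: logged in update_gauge at line 16
  8: logged in main at line 32
A correct fix: line 25: replace `update_gauge(4, bound)` with `update_gauge(bound, 4)`.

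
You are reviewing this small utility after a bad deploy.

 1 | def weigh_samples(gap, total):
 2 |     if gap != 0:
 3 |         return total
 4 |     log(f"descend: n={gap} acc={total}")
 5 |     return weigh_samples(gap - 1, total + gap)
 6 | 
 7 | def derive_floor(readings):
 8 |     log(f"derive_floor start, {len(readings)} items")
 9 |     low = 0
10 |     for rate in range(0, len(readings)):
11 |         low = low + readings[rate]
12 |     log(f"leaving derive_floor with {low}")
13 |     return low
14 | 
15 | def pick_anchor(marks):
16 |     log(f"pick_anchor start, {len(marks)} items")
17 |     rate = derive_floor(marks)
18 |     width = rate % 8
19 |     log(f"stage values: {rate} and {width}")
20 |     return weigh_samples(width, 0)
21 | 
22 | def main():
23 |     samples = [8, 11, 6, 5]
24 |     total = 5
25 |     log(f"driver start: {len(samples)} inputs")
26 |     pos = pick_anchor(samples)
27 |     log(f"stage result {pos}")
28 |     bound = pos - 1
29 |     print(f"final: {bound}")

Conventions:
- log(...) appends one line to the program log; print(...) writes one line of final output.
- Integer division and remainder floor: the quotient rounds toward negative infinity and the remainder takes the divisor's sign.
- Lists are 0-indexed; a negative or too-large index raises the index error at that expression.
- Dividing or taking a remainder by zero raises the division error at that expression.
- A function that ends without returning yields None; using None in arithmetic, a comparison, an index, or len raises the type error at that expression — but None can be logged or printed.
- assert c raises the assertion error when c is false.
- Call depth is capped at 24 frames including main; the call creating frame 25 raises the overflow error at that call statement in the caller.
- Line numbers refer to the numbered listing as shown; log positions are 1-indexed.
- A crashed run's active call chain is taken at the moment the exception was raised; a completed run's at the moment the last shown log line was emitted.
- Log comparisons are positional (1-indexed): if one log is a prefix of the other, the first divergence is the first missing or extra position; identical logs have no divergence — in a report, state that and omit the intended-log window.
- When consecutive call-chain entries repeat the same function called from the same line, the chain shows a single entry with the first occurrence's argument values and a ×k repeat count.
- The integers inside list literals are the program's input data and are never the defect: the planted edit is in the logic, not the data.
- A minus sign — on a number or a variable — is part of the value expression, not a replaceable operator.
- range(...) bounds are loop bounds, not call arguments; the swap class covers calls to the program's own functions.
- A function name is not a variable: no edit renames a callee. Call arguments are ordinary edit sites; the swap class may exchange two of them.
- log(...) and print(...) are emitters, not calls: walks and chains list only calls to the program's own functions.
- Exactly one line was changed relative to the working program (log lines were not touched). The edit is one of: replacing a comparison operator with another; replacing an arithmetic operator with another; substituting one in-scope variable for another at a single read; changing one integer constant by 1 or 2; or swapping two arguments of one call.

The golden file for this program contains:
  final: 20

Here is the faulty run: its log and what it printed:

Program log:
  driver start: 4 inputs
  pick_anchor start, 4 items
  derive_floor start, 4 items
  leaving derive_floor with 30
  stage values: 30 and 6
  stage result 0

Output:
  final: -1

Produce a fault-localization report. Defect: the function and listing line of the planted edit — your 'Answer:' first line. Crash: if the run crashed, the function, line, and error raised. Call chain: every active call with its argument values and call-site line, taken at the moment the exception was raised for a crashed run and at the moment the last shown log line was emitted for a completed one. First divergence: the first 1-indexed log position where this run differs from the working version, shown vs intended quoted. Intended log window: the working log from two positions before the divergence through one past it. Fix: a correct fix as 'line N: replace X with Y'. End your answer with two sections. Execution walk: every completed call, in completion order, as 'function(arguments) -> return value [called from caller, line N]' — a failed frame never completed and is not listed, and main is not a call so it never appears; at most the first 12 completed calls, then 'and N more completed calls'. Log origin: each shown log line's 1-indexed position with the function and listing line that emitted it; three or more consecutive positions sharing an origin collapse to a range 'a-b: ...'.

Answer: the defect is in weigh_samples at line 2.
Core observation: Everything matches until log position 6, which reads 'stage result 0' in place of 'descend: n=6 acc=0'.
Call chain: main.
First divergence: position 6; shown 'stage result 0' vs intended 'descend: n=6 acc=0'.
Intended log window:
  4: leaving derive_floor with 30
  5: stage values: 30 and 6
  6: descend: n=6 acc=0
  7: descend: n=5 acc=6
Execution walk:
  derive_floor([8, 11, 6, 5]) -> 30  [called from pick_anchor, line 17]
  weigh_samples(6, 0) -> 0  [called from pick_anchor, line 20]
  pick_anchor([8, 11, 6, 5]) -> 0  [called from main, line 26]
Log origin:
  1 — main, line 25
  2 — pick_anchor, line 16
  3 — derive_floor, line 8
  4 — derive_floor, line 12
  5 — pick_anchor, line 19
  6 — main, line 27
A correct fix: line 2: replace `!=` with `<=`.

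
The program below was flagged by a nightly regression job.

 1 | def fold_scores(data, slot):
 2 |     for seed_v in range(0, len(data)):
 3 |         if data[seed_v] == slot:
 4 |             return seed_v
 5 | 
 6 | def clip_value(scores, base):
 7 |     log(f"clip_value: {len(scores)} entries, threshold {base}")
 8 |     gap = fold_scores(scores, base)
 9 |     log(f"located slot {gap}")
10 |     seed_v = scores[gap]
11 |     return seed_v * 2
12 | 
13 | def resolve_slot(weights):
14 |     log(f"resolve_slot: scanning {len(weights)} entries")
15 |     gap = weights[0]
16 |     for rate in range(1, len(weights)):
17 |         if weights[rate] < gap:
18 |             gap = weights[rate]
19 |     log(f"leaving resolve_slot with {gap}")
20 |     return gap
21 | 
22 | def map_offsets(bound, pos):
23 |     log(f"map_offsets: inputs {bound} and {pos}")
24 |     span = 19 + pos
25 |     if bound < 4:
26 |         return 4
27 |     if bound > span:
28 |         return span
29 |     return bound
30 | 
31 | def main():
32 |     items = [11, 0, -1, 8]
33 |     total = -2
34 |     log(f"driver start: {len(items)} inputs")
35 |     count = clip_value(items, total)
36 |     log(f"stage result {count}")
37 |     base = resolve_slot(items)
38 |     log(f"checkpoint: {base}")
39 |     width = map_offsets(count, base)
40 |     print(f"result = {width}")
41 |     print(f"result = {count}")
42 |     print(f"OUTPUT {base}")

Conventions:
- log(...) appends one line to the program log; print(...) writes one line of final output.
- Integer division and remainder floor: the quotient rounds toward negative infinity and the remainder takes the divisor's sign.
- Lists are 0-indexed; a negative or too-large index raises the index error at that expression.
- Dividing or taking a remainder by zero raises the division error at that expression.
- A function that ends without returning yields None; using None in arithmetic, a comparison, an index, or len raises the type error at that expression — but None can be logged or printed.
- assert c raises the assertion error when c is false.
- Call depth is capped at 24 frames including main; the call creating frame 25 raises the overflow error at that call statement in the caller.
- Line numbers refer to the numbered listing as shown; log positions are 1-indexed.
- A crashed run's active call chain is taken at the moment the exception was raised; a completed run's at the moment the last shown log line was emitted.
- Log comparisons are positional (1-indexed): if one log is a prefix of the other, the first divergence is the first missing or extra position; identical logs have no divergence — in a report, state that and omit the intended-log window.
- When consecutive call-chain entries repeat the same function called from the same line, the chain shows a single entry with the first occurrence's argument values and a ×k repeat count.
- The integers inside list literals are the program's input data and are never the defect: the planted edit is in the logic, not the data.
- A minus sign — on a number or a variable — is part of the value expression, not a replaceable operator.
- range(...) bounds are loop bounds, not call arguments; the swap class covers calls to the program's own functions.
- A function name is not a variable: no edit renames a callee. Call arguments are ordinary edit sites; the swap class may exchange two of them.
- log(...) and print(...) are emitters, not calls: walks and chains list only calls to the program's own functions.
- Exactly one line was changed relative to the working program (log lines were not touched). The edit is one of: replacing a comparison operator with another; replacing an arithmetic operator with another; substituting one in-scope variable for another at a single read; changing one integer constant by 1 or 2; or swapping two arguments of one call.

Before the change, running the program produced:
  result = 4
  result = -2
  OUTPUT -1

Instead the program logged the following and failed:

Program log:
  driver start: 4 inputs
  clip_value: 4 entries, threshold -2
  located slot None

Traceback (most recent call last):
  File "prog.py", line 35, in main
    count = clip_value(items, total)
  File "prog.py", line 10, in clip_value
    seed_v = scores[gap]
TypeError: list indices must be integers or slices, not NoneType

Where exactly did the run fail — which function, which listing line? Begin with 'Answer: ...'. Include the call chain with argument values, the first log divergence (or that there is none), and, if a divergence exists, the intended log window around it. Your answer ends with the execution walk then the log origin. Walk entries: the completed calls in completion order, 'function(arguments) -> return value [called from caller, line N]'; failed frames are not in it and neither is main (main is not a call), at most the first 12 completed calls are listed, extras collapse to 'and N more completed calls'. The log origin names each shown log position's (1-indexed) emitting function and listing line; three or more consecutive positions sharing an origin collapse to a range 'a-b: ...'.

Answer: the error was raised in clip_value, line 10.
Key observation: Position 2 is the first bad log line: 'clip_value: 4 entries, threshold -2' should read 'clip_value: 4 entries, threshold -1'.
Call chain: main -> clip_value([11, 0, -1, 8], -2) (called at line 35).
First divergence: position 2; shown 'clip_value: 4 entries, threshold -2' vs intended 'clip_value: 4 entries, threshold -1'.
Intended log window:
  1: driver start: 4 inputs
  2: clip_value: 4 entries, threshold -1
  3: located slot 2
Execution walk:
  fold_scores([11, 0, -1, 8], -2) -> None  [called from clip_value, line 8]
Origin of each log line:
  1: from main, line 34
  2: from clip_value, line 7
  3: from clip_value, line 9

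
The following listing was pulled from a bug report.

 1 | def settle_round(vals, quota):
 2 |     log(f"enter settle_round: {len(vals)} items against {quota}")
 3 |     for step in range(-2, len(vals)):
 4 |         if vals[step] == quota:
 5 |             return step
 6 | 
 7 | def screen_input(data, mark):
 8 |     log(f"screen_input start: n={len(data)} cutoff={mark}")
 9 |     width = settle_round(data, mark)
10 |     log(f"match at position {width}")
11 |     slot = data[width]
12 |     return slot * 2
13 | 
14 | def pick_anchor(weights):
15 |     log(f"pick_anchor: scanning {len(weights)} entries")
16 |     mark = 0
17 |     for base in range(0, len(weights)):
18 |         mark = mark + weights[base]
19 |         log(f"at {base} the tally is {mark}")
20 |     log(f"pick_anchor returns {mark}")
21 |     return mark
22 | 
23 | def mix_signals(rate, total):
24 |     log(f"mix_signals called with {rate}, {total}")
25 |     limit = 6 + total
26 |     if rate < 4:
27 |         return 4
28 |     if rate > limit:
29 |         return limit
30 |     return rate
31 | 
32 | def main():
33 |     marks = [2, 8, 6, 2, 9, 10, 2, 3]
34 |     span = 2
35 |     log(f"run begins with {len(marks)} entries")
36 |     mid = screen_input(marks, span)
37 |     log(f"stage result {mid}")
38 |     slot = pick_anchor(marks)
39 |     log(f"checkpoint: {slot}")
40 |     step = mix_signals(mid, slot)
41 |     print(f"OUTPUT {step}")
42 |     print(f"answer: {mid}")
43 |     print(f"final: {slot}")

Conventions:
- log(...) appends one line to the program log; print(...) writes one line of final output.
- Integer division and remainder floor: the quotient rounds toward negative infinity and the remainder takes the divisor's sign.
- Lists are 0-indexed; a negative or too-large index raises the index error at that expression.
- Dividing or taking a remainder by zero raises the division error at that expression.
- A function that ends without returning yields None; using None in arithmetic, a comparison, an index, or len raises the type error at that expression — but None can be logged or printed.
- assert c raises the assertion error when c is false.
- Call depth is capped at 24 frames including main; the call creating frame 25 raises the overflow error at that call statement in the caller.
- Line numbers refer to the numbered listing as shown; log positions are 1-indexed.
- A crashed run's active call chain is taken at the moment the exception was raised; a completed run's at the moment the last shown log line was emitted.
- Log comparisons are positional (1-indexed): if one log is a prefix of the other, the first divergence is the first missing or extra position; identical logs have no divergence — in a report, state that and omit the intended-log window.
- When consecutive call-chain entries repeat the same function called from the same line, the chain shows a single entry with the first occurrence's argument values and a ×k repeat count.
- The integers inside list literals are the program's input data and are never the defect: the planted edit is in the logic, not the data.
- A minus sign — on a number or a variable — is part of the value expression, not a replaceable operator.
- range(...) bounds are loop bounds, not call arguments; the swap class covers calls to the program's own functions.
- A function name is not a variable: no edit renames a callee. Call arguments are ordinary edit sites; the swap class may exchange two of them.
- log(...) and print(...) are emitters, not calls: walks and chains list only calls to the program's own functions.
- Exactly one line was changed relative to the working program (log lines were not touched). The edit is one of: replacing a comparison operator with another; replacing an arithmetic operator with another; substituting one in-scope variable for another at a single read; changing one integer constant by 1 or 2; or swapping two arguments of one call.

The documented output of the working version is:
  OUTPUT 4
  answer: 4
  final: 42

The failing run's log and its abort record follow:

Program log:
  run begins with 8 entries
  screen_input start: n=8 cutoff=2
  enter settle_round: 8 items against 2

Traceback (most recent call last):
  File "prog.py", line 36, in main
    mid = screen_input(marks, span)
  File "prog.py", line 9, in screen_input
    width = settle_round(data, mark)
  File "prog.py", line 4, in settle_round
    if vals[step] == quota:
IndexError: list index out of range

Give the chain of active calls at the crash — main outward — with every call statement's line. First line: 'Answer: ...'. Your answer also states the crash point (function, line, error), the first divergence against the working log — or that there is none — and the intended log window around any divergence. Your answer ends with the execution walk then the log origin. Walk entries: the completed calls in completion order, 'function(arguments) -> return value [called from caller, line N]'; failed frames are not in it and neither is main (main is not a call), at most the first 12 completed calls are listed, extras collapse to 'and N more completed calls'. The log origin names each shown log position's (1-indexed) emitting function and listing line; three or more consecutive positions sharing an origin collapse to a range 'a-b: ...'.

Answer: main -> screen_input (called at line 36) -> settle_round (called at line 9).
The tell: The shown log is a 3-line prefix of the intended one, whose next entry is 'match at position 0'.
Crash: settle_round, line 4, IndexError.
First divergence: position 4 (shown log ended at 3 lines; the working version continues: 'match at position 0').
Intended log window:
  2: screen_input start: n=8 cutoff=2
  3: enter settle_round: 8 items against 2
  4: match at position 0
  5: stage result 4
Execution walk:
  (no call completed)
Log origins:
  1 — main, line 35
  2 — screen_input, line 8
  3 — settle_round, line 2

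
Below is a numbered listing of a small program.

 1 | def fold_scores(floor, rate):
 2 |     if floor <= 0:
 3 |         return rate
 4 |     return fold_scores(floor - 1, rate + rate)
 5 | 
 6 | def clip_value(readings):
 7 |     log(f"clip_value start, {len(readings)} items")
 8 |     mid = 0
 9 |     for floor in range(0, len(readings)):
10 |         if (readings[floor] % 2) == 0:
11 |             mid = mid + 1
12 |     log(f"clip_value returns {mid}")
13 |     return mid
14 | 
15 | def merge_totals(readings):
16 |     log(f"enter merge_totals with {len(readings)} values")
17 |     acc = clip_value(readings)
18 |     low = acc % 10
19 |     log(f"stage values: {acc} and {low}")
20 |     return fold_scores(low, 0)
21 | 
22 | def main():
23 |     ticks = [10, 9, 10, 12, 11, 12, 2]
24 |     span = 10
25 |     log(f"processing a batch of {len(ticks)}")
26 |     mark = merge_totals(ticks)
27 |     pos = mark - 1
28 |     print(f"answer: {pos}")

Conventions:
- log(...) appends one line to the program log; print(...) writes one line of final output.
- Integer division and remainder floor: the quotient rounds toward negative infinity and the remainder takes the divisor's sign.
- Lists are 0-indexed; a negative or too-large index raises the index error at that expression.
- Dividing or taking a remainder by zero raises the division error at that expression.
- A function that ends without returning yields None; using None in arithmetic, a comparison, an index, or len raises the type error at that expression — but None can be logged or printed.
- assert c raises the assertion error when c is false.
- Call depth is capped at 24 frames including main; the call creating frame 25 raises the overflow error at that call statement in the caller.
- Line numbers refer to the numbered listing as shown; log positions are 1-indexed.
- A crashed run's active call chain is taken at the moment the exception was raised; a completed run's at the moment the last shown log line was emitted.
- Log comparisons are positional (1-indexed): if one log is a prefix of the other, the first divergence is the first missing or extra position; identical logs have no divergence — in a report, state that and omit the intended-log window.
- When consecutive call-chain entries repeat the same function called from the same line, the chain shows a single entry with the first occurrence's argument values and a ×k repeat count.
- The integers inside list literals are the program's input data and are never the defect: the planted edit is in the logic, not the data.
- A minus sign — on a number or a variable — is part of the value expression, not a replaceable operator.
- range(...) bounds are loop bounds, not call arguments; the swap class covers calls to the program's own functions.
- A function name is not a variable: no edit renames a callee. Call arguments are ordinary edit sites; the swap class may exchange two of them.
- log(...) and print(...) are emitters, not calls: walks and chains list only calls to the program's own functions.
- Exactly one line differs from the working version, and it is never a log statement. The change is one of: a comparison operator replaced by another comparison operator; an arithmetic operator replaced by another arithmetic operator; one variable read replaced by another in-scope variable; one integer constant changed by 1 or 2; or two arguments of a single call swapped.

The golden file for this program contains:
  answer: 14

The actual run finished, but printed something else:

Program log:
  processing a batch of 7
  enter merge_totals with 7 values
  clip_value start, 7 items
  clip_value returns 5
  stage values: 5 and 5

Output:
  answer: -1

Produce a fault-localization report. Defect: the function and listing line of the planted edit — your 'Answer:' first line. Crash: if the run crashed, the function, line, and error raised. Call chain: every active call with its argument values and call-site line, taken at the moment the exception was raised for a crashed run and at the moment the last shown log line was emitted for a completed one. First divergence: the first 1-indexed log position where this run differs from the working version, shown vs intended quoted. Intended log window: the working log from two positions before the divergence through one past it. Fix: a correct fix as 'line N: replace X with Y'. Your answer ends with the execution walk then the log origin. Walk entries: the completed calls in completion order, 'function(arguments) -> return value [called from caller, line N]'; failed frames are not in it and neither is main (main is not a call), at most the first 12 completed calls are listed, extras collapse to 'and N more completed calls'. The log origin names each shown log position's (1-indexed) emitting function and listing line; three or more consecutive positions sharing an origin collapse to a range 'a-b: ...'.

Answer: the defect is in fold_scores at line 4.
Key fact: Every logged value matches the working version; the printed result is what differs.
Call chain: main -> merge_totals([10, 9, 10, 12, 11, 12, 2]) (called at line 26).
First divergence: none; the two logs match at every position.
Execution walk:
  clip_value([10, 9, 10, 12, 11, 12, 2]) -> 5  [called from merge_totals, line 17]
  fold_scores(0, 0) -> 0  [called from fold_scores, line 4]
  fold_scores(1, 0) -> 0  [called from fold_scores, line 4]
  fold_scores(2, 0) -> 0  [called from fold_scores, line 4]
  fold_scores(3, 0) -> 0  [called from fold_scores, line 4]
  fold_scores(4, 0) -> 0  [called from fold_scores, line 4]
  fold_scores(5, 0) -> 0  [called from merge_totals, line 20]
  merge_totals([10, 9, 10, 12, 11, 12, 2]) -> 0  [called from main, line 26]
Origin of each log line:
  1 — main, line 25
  2 — merge_totals, line 16
  3 — clip_value, line 7
  4 — clip_value, line 12
  5 — merge_totals, line 19
A correct fix: line 4: replace `rate + rate` with `rate + floor`.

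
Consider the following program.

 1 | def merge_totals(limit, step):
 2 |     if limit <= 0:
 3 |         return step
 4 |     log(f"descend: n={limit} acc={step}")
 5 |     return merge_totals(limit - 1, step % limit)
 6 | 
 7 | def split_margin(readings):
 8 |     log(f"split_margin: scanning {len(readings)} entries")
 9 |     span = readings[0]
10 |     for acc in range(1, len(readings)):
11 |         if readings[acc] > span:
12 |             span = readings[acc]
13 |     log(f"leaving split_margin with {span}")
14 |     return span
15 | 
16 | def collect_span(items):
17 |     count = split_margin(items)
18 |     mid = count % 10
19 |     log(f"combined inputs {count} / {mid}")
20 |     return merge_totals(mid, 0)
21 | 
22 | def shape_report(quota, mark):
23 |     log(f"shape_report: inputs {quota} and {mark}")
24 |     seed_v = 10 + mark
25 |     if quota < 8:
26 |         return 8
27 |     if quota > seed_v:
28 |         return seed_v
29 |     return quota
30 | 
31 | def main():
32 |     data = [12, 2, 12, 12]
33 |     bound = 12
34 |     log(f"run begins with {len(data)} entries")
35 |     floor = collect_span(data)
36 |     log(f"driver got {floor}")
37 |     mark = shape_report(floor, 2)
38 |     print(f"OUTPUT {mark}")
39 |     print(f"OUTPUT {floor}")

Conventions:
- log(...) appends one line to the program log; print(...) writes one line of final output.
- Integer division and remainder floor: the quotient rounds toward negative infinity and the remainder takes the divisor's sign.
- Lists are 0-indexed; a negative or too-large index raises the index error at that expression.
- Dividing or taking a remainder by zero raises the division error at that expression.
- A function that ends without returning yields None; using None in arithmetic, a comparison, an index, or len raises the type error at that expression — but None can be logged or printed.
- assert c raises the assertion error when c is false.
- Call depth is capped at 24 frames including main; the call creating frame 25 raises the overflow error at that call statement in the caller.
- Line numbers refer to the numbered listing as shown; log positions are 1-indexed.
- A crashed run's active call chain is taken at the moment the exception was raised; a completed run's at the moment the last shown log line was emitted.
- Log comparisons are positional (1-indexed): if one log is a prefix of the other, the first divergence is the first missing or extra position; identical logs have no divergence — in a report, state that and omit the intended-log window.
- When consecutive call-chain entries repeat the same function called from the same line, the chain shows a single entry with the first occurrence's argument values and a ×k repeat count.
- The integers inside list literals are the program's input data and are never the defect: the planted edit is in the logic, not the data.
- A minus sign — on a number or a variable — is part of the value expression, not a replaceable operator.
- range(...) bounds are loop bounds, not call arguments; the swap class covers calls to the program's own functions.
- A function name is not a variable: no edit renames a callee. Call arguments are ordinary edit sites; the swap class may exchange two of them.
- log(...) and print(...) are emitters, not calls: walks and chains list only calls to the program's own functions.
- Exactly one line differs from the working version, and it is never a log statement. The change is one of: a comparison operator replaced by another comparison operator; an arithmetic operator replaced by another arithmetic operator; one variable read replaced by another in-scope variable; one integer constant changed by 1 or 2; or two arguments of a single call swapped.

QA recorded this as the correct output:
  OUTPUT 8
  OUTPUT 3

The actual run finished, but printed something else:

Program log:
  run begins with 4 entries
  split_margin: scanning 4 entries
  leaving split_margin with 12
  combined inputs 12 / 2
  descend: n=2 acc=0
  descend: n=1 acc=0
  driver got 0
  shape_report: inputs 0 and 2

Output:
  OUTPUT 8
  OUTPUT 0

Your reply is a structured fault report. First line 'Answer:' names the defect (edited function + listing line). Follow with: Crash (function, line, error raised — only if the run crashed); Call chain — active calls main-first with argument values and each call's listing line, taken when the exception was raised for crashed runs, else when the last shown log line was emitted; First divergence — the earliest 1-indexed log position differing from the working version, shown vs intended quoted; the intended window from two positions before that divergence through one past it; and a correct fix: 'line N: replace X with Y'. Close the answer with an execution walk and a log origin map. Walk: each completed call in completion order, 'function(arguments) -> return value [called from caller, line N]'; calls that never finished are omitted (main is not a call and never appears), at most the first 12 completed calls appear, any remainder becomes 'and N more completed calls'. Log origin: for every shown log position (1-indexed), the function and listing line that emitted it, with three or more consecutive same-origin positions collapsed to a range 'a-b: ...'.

Answer: the defect is in merge_totals at line 5.
Key observation: Position 6 is the first bad log line: 'descend: n=1 acc=0' should read 'descend: n=1 acc=2'.
Call chain: main -> shape_report(0, 2) (called at line 37).
First divergence: position 6 — the shown line 'descend: n=1 acc=0' should read 'descend: n=1 acc=2'.
Intended log window:
  4: combined inputs 12 / 2
  5: descend: n=2 acc=0
  6: descend: n=1 acc=2
  7: driver got 3
Execution walk:
  split_margin([12, 2, 12, 12]) -> 12  [called from collect_span, line 17]
  merge_totals(0, 0) -> 0  [called from merge_totals, line 5]
  merge_totals(1, 0) -> 0  [called from merge_totals, line 5]
  merge_totals(2, 0) -> 0  [called from collect_span, line 20]
  collect_span([12, 2, 12, 12]) -> 0  [called from main, line 35]
  shape_report(0, 2) -> 8  [called from main, line 37]
Origin of each log line:
  1: from main, line 34
  2: from split_margin, line 8
  3: from split_margin, line 13
  4: from collect_span, line 19
  5: from merge_totals, line 4
  6: from merge_totals, line 4
  7: from main, line 36
  8: from shape_report, line 23
A correct fix: line 5: replace `%` with `+`.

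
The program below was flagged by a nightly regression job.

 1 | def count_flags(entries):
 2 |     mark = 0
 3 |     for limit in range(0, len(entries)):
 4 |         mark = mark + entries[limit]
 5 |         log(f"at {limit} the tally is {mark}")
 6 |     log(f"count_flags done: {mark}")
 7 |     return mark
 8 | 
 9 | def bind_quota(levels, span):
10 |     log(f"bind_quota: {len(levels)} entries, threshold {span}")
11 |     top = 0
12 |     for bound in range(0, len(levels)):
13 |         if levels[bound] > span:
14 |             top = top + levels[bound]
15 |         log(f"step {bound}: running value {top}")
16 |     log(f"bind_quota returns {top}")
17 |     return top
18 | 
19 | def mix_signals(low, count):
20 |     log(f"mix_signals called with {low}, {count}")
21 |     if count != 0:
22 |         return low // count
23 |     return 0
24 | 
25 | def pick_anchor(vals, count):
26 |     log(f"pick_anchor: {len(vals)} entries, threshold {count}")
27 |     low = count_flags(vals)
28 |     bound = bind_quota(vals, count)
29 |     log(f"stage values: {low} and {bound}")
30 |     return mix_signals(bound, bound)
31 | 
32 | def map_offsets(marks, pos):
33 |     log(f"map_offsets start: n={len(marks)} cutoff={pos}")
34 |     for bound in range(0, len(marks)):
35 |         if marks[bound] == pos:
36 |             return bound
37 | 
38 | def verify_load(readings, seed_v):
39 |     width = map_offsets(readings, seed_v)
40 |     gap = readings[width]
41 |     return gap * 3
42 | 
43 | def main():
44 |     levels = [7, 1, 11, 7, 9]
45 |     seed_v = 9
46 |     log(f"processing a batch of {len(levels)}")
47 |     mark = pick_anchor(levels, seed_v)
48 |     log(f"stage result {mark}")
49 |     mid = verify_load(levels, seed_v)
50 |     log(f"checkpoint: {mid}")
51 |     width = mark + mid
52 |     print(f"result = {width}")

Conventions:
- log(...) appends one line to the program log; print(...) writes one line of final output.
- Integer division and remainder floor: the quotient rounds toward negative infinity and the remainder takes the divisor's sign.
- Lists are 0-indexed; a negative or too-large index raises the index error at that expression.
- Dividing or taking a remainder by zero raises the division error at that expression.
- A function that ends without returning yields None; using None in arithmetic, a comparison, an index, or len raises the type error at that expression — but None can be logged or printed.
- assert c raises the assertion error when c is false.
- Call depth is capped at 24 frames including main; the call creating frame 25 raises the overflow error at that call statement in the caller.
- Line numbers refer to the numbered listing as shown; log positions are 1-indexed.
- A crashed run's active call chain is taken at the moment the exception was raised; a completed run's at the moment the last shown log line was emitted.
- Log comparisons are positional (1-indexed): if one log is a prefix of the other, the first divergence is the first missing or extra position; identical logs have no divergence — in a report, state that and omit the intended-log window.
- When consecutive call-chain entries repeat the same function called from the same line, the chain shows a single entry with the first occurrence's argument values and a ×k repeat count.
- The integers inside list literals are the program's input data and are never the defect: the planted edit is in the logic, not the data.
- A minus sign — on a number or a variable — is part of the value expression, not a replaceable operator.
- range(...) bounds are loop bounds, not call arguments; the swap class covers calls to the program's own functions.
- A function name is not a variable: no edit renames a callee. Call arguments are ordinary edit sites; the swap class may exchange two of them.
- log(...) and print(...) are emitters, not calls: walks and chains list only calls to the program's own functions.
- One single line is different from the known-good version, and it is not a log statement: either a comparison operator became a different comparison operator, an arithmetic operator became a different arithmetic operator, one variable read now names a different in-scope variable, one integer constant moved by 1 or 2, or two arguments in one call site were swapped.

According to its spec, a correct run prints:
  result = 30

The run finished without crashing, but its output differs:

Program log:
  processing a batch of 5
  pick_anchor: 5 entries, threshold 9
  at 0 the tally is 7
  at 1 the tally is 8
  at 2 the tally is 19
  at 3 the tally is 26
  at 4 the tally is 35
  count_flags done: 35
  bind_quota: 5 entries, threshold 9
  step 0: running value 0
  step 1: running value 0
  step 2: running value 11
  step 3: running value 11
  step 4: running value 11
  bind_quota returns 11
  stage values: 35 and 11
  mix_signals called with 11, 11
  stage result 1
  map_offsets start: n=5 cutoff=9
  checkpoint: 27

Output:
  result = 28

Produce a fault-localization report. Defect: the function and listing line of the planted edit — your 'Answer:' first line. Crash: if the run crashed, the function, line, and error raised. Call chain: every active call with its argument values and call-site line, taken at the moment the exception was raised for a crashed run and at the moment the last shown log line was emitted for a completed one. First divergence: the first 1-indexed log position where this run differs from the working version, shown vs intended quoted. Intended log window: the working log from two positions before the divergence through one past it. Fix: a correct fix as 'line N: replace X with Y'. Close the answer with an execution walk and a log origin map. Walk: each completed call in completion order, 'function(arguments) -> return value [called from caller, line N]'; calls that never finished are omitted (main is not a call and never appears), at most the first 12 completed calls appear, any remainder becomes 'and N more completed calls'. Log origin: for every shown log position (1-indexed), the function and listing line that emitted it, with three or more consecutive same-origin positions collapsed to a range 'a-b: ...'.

Answer: the defect is in pick_anchor at line 30.
The tell: The earliest visible damage is log position 17 — 'mix_signals called with 11, 11' rather than the intended 'mix_signals called with 35, 11'.
Call chain: main.
First divergence: position 17; shown 'mix_signals called with 11, 11' vs intended 'mix_signals called with 35, 11'.
Intended log window:
  15: bind_quota returns 11
  16: stage values: 35 and 11
  17: mix_signals called with 35, 11
  18: stage result 3
Execution walk:
  count_flags([7, 1, 11, 7, 9]) -> 35  [called from pick_anchor, line 27]
  bind_quota([7, 1, 11, 7, 9], 9) -> 11  [called from pick_anchor, line 28]
  mix_signals(11, 11) -> 1  [called from pick_anchor, line 30]
  pick_anchor([7, 1, 11, 7, 9], 9) -> 1  [called from main, line 47]
  map_offsets([7, 1, 11, 7, 9], 9) -> 4  [called from verify_load, line 39]
  verify_load([7, 1, 11, 7, 9], 9) -> 27  [called from main, line 49]
Log origins:
  1: from main, line 46
  2: from pick_anchor, line 26
  3-7: from count_flags, line 5
  8: from count_flags, line 6
  9: from bind_quota, line 10
  10-14: from bind_quota, line 15
  15: from bind_quota, line 16
  16: from pick_anchor, line 29
  17: from mix_signals, line 20
  18: from main, line 48
  19: from map_offsets, line 33
  20: from main, line 50
A correct fix: line 30: replace `mix_signals(bound, bound)` with `mix_signals(low, bound)`.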